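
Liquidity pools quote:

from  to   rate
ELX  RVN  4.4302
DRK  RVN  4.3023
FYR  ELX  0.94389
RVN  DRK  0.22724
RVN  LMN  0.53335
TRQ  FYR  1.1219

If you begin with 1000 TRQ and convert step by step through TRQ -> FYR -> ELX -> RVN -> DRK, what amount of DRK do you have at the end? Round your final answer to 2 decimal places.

1000 TRQ × 1.1219 = 1121.9 FYR
1121.9 FYR × 0.94389 = 1058.950191 ELX
1058.950191 ELX × 4.4302 = 4691.3611361682 RVN
4691.3611361682 RVN × 0.22724 = 1066.064904582861768 DRK

1066.06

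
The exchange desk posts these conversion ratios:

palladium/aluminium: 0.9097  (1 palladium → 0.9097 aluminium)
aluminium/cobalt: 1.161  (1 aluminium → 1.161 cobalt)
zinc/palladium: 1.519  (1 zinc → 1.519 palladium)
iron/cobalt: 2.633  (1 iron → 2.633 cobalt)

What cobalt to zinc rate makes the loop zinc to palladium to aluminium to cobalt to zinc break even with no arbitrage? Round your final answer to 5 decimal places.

Known legs of the cycle: 1.519 × 0.9097 × 1.161 = 1.6043096223
For no arbitrage the full-cycle product must be 1, so the missing rate is 1 / 1.6043096223 ≈ 0.6233211.

0.62332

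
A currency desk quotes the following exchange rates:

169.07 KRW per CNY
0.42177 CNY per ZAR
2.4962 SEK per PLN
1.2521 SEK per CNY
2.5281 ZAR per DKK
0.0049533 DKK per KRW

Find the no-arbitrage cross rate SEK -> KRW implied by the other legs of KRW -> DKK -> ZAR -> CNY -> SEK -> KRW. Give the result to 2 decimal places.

Known legs of the cycle: 0.0049533 × 2.5281 × 0.42177 × 1.2521 = 0.00661307703770652741
For no arbitrage the full-cycle product must be 1, so the missing rate is 1 / 0.00661307703770652741 ≈ 151.2155.

151.22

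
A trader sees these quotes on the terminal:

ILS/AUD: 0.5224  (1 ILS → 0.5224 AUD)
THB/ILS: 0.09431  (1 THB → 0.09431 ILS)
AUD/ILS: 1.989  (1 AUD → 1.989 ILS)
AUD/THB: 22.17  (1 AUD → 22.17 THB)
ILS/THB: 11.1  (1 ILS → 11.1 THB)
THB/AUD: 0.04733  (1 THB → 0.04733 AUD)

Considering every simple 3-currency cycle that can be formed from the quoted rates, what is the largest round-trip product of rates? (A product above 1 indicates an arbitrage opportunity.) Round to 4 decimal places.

AUD→THB→ILS→AUD: 22.17 × 0.09431 × 0.5224 = 1.09226
AUD→ILS→THB→AUD: 1.989 × 11.1 × 0.04733 = 1.04495
Maximum is AUD→THB→ILS→AUD at 1.0923; arbitrage exists.

1.0923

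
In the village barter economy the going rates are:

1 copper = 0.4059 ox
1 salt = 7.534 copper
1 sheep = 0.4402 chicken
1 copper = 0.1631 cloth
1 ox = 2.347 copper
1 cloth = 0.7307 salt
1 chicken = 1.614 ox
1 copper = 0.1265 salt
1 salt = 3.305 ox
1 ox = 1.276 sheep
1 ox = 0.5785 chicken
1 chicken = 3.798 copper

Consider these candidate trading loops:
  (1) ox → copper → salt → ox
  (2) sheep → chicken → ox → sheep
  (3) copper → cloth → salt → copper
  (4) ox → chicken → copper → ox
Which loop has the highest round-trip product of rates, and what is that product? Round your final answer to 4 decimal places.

0.9812

(1) 2.347 × 0.1265 × 3.305 = 0.98124
(2) 0.4402 × 1.614 × 1.276 = 0.90658
(3) 0.1631 × 0.7307 × 7.534 = 0.89788
(4) 0.5785 × 3.798 × 0.4059 = 0.89182
Highest is cycle (1) at 0.9812 (≤1, no arbitrage).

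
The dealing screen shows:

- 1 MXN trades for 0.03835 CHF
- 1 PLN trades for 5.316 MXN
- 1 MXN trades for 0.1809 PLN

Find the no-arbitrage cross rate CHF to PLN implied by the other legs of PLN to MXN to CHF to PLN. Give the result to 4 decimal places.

Known legs of the cycle: 5.316 × 0.03835 = 0.2038686
For no arbitrage the full-cycle product must be 1, so the missing rate is 1 / 0.2038686 ≈ 4.905120.

4.9051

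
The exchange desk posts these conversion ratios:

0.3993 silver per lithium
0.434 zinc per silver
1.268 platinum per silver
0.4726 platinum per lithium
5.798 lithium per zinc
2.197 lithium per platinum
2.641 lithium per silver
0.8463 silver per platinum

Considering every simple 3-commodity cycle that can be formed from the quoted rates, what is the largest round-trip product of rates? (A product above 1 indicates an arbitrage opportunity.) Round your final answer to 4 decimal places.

1.1124

silver→platinum→lithium→silver: 1.268 × 2.197 × 0.3993 = 1.11237
silver→lithium→platinum→silver: 2.641 × 0.4726 × 0.8463 = 1.05630
silver→zinc→lithium→silver: 0.434 × 5.798 × 0.3993 = 1.00477
Maximum is silver→platinum→lithium→silver at 1.1124; arbitrage exists.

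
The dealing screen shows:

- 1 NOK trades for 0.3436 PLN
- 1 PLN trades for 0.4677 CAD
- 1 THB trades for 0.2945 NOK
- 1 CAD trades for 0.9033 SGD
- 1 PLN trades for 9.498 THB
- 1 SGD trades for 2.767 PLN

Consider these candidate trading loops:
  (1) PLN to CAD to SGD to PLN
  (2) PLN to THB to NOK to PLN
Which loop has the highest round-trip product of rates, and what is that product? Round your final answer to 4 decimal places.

(1) 0.4677 × 0.9033 × 2.767 = 1.16898
(2) 9.498 × 0.2945 × 0.3436 = 0.96110
Highest is cycle (1) at 1.1690 (>1, arbitrage).

1.1690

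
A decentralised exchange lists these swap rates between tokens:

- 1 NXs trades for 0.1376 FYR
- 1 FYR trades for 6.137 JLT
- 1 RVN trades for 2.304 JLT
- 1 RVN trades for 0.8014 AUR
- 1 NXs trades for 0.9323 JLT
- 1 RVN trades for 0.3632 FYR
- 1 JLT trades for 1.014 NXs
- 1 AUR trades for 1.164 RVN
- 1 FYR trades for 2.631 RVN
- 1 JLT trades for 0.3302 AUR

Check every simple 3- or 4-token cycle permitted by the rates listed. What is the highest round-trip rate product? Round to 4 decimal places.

0.8855

RVN→JLT→AUR→RVN: 2.304 × 0.3302 × 1.164 = 0.88555
RVN→FYR→JLT→AUR→RVN: 0.3632 × 6.137 × 0.3302 × 1.164 = 0.85671
NXs→FYR→JLT→NXs: 0.1376 × 6.137 × 1.014 = 0.85627
RVN→JLT→NXs→FYR→RVN: 2.304 × 1.014 × 0.1376 × 2.631 = 0.84578
Maximum is RVN→JLT→AUR→RVN at 0.8855; no arbitrage — every cycle loses value.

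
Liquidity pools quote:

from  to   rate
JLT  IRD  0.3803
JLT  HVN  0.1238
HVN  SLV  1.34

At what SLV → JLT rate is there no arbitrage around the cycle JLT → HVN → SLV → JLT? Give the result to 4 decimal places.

6.0280

Known legs of the cycle: 0.1238 × 1.34 = 0.165892
For no arbitrage the full-cycle product must be 1, so the missing rate is 1 / 0.165892 ≈ 6.028018.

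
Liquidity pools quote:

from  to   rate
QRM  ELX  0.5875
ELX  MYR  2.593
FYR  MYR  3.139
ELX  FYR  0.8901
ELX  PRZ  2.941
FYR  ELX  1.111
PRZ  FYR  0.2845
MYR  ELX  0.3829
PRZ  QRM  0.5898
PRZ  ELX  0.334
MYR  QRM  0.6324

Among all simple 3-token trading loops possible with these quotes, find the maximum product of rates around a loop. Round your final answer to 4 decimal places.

ELX→FYR→MYR→ELX: 0.8901 × 3.139 × 0.3829 = 1.06983
PRZ→QRM→ELX→PRZ: 0.5898 × 0.5875 × 2.941 = 1.01908
QRM→ELX→MYR→QRM: 0.5875 × 2.593 × 0.6324 = 0.96339
PRZ→FYR→ELX→PRZ: 0.2845 × 1.111 × 2.941 = 0.92959
Maximum is ELX→FYR→MYR→ELX at 1.0698; arbitrage exists.

1.0698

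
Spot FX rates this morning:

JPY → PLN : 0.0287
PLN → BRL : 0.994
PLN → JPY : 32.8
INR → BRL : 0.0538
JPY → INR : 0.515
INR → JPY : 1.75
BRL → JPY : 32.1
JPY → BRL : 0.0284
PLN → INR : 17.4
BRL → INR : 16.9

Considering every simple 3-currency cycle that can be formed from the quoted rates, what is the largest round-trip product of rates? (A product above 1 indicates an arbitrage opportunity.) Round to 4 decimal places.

0.9157

JPY→PLN→BRL→JPY: 0.0287 × 0.994 × 32.1 = 0.91574
INR→BRL→JPY→INR: 0.0538 × 32.1 × 0.515 = 0.88939
INR→JPY→PLN→INR: 1.75 × 0.0287 × 17.4 = 0.87392
INR→JPY→BRL→INR: 1.75 × 0.0284 × 16.9 = 0.83993
Maximum is JPY→PLN→BRL→JPY at 0.9157; no arbitrage — every cycle loses value.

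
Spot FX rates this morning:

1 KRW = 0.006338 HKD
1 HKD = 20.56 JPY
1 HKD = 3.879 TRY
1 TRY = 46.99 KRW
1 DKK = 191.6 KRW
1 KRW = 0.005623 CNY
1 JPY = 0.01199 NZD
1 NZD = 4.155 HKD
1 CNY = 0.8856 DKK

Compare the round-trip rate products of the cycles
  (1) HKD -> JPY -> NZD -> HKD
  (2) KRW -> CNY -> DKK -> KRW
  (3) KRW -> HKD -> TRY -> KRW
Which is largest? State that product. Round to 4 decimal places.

(1) 20.56 × 0.01199 × 4.155 = 1.02427
(2) 0.005623 × 0.8856 × 191.6 = 0.95412
(3) 0.006338 × 3.879 × 46.99 = 1.15525
Highest is cycle (3) at 1.1553 (>1, arbitrage).

1.1553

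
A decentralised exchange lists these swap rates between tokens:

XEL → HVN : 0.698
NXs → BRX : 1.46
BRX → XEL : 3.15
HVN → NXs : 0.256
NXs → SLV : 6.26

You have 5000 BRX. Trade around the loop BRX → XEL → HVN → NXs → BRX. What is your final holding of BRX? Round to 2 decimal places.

5000 BRX × 3.15 = 15750 XEL
15750 XEL × 0.698 = 10993.5 HVN
10993.5 HVN × 0.256 = 2814.336 NXs
2814.336 NXs × 1.46 = 4108.93056 BRX

4108.93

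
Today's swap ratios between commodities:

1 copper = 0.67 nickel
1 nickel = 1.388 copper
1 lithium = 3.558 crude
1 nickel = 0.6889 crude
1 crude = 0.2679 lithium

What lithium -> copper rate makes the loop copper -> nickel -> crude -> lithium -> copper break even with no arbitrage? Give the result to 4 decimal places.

Known legs of the cycle: 0.67 × 0.6889 × 0.2679 = 0.1236527277
For no arbitrage the full-cycle product must be 1, so the missing rate is 1 / 0.1236527277 ≈ 8.087165.

8.0872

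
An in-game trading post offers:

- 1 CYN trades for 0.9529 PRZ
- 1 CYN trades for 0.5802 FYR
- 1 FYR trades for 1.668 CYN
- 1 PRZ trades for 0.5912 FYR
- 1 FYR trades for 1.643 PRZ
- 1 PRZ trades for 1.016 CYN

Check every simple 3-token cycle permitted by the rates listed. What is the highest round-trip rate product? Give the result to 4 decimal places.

PRZ→CYN→FYR→PRZ: 1.016 × 0.5802 × 1.643 = 0.96852
PRZ→FYR→CYN→PRZ: 0.5912 × 1.668 × 0.9529 = 0.93968
Maximum is PRZ→CYN→FYR→PRZ at 0.9685; no arbitrage — every cycle loses value.

0.9685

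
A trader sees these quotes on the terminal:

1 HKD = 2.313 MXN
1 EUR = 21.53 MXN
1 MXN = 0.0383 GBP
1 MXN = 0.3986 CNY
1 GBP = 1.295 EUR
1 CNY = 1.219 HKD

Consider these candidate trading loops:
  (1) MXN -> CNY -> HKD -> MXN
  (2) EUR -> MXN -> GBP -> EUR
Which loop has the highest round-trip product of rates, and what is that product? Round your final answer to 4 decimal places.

(1) 0.3986 × 1.219 × 2.313 = 1.12387
(2) 21.53 × 0.0383 × 1.295 = 1.06786
Highest is cycle (1) at 1.1239 (>1, arbitrage).

1.1239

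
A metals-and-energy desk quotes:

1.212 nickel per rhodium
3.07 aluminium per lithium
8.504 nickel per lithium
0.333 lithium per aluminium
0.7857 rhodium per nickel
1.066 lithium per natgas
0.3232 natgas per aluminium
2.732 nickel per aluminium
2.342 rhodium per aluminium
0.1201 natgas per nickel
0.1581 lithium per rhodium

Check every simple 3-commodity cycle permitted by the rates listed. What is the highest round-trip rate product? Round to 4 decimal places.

rhodium→lithium→aluminium→rhodium: 0.1581 × 3.07 × 2.342 = 1.13673
nickel→natgas→lithium→nickel: 0.1201 × 1.066 × 8.504 = 1.08874
aluminium→natgas→lithium→aluminium: 0.3232 × 1.066 × 3.07 = 1.05771
nickel→rhodium→lithium→nickel: 0.7857 × 0.1581 × 8.504 = 1.05636
Maximum is rhodium→lithium→aluminium→rhodium at 1.1367; arbitrage exists.

1.1367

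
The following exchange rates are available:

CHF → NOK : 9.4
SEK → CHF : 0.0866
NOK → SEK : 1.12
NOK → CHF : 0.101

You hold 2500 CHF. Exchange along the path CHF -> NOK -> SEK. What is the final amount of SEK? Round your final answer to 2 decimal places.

2500 CHF × 9.4 = 23500 NOK
23500 NOK × 1.12 = 26320 SEK

26320.00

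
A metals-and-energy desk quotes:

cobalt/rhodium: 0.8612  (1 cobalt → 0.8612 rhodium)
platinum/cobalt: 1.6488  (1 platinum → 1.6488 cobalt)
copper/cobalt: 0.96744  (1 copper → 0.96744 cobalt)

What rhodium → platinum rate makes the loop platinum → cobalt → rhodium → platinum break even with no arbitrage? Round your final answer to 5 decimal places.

0.70425

Known legs of the cycle: 1.6488 × 0.8612 = 1.41994656
For no arbitrage the full-cycle product must be 1, so the missing rate is 1 / 1.41994656 ≈ 0.7042519.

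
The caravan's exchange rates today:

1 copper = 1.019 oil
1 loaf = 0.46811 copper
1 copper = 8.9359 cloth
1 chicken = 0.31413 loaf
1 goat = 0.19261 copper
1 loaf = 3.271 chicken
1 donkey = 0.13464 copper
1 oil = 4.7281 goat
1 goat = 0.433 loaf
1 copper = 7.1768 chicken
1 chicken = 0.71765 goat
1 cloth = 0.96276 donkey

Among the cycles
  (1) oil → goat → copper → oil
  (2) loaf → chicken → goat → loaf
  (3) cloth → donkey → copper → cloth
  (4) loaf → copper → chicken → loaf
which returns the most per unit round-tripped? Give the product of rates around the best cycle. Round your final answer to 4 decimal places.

(1) 4.7281 × 0.19261 × 1.019 = 0.92798
(2) 3.271 × 0.71765 × 0.433 = 1.01644
(3) 0.96276 × 0.13464 × 8.9359 = 1.15833
(4) 0.46811 × 7.1768 × 0.31413 = 1.05533
Highest is cycle (3) at 1.1583 (>1, arbitrage).

1.1583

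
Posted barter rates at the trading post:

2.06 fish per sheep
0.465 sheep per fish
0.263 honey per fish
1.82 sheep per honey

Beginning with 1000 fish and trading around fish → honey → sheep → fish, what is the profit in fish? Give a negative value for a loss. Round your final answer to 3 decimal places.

1000 fish × 0.263 = 263 honey
263 honey × 1.82 = 478.66 sheep
478.66 sheep × 2.06 = 986.0396 fish
Net change: 986.0396 − 1000 = -13.9604 fish

-13.960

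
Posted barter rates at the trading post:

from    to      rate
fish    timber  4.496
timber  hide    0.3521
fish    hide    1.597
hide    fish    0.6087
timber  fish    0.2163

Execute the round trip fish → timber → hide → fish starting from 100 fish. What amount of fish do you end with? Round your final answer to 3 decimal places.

96.360

100 fish × 4.496 = 449.6 timber
449.6 timber × 0.3521 = 158.30416 hide
158.30416 hide × 0.6087 = 96.359742192 fish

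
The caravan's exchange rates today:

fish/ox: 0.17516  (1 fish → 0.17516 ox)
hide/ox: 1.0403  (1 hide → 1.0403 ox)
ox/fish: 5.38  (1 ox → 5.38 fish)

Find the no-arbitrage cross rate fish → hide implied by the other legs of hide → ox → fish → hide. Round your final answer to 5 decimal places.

Known legs of the cycle: 1.0403 × 5.38 = 5.596814
For no arbitrage the full-cycle product must be 1, so the missing rate is 1 / 5.596814 ≈ 0.1786731.

0.17867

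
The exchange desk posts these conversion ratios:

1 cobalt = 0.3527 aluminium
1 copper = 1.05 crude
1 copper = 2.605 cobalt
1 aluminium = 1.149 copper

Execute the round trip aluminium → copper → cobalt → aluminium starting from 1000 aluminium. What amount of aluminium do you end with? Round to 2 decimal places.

1000 aluminium × 1.149 = 1149 copper
1149 copper × 2.605 = 2993.145 cobalt
2993.145 cobalt × 0.3527 = 1055.6822415 aluminium

1055.68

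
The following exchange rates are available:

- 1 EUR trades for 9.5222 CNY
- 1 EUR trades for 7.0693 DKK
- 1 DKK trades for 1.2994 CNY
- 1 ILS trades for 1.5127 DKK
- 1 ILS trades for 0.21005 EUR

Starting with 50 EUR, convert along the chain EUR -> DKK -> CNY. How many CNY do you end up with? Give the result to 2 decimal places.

50 EUR × 7.0693 = 353.465 DKK
353.465 DKK × 1.2994 = 459.292421 CNY

459.29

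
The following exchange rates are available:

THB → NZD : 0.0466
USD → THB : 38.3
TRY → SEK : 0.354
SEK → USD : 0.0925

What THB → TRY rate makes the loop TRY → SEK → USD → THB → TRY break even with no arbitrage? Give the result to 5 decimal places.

0.79736

Known legs of the cycle: 0.354 × 0.0925 × 38.3 = 1.2541335
For no arbitrage the full-cycle product must be 1, so the missing rate is 1 / 1.2541335 ≈ 0.7973633.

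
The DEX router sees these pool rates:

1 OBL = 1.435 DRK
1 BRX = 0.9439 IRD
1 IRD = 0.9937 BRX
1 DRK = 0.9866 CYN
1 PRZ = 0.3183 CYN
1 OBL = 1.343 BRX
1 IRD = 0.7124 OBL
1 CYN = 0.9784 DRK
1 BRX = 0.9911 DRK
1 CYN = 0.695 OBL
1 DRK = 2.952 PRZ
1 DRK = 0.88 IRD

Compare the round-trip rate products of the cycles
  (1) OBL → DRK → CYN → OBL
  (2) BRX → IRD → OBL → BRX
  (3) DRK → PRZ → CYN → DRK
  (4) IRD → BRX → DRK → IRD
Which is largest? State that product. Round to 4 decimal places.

(1) 1.435 × 0.9866 × 0.695 = 0.98396
(2) 0.9439 × 0.7124 × 1.343 = 0.90308
(3) 2.952 × 0.3183 × 0.9784 = 0.91933
(4) 0.9937 × 0.9911 × 0.88 = 0.86667
Highest is cycle (1) at 0.9840 (≤1, no arbitrage).

0.9840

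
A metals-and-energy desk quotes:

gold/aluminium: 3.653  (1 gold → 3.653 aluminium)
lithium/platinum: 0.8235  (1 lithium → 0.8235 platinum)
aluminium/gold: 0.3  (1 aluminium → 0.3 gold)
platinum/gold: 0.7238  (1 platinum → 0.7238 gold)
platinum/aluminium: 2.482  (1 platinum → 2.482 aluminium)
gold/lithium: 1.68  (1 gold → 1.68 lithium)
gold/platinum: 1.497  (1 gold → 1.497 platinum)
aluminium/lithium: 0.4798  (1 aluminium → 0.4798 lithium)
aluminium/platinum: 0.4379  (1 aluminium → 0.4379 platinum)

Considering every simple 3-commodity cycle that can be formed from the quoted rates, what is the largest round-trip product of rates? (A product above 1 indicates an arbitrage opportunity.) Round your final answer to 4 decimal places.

aluminium→platinum→gold→aluminium: 0.4379 × 0.7238 × 3.653 = 1.15783
aluminium→gold→platinum→aluminium: 0.3 × 1.497 × 2.482 = 1.11467
lithium→platinum→gold→lithium: 0.8235 × 0.7238 × 1.68 = 1.00136
aluminium→lithium→platinum→aluminium: 0.4798 × 0.8235 × 2.482 = 0.98068
Maximum is aluminium→platinum→gold→aluminium at 1.1578; arbitrage exists.

1.1578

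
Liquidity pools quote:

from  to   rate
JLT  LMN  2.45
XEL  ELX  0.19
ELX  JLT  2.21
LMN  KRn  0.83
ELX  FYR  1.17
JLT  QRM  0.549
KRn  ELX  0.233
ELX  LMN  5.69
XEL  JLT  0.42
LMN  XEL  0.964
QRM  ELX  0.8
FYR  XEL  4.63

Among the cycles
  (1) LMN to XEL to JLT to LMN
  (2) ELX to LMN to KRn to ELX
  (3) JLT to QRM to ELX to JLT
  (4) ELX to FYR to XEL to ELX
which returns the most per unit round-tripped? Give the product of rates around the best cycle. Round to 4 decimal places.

1.1004

(1) 0.964 × 0.42 × 2.45 = 0.99196
(2) 5.69 × 0.83 × 0.233 = 1.10039
(3) 0.549 × 0.8 × 2.21 = 0.97063
(4) 1.17 × 4.63 × 0.19 = 1.02925
Highest is cycle (2) at 1.1004 (>1, arbitrage).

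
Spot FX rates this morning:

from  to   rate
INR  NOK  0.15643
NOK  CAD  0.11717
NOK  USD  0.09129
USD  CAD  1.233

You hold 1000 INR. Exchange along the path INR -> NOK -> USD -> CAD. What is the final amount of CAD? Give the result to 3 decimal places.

17.608

1000 INR × 0.15643 = 156.43 NOK
156.43 NOK × 0.09129 = 14.2804947 USD
14.2804947 USD × 1.233 = 17.6078499651 CAD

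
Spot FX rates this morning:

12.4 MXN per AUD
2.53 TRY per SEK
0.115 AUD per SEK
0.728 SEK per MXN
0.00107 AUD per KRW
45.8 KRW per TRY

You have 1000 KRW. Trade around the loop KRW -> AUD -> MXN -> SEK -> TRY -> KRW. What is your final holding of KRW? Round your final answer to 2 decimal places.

1000 KRW × 0.00107 = 1.07 AUD
1.07 AUD × 12.4 = 13.268 MXN
13.268 MXN × 0.728 = 9.659104 SEK
9.659104 SEK × 2.53 = 24.43753312 TRY
24.43753312 TRY × 45.8 = 1119.239016896 KRW

1119.24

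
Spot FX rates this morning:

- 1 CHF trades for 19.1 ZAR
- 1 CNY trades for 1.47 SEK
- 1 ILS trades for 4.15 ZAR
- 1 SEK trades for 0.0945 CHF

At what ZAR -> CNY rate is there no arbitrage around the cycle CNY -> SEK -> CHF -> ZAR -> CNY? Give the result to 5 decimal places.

0.37689

Known legs of the cycle: 1.47 × 0.0945 × 19.1 = 2.6532765
For no arbitrage the full-cycle product must be 1, so the missing rate is 1 / 2.6532765 ≈ 0.3768925.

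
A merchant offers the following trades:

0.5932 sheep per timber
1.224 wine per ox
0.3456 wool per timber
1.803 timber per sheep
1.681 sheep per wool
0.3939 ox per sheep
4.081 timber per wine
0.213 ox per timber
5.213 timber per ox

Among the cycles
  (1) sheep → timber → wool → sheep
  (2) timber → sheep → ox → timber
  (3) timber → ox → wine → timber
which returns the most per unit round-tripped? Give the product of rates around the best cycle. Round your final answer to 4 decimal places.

(1) 1.803 × 0.3456 × 1.681 = 1.04746
(2) 0.5932 × 0.3939 × 5.213 = 1.21808
(3) 0.213 × 1.224 × 4.081 = 1.06397
Highest is cycle (2) at 1.2181 (>1, arbitrage).

1.2181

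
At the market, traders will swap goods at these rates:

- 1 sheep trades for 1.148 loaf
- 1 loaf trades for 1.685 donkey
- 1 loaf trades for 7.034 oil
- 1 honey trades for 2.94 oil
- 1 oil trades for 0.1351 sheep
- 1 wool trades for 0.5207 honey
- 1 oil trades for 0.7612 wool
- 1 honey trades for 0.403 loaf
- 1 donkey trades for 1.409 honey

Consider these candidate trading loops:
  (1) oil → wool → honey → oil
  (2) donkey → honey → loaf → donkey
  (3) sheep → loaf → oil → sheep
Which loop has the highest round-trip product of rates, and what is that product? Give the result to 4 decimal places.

1.1653

(1) 0.7612 × 0.5207 × 2.94 = 1.16529
(2) 1.409 × 0.403 × 1.685 = 0.95679
(3) 1.148 × 7.034 × 0.1351 = 1.09094
Highest is cycle (1) at 1.1653 (>1, arbitrage).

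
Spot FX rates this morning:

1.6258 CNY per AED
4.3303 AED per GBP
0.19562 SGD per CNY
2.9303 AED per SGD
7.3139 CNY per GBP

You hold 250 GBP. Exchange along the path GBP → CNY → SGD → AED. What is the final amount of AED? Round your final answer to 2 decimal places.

1048.13

250 GBP × 7.3139 = 1828.475 CNY
1828.475 CNY × 0.19562 = 357.6862795 SGD
357.6862795 SGD × 2.9303 = 1048.12810481885 AED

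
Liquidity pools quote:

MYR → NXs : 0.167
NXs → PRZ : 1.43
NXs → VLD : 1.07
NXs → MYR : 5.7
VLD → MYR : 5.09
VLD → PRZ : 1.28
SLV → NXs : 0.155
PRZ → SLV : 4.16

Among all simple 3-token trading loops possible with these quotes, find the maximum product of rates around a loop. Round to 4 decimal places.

NXs→PRZ→SLV→NXs: 1.43 × 4.16 × 0.155 = 0.92206
NXs→VLD→MYR→NXs: 1.07 × 5.09 × 0.167 = 0.90953
Maximum is NXs→PRZ→SLV→NXs at 0.9221; no arbitrage — every cycle loses value.

0.9221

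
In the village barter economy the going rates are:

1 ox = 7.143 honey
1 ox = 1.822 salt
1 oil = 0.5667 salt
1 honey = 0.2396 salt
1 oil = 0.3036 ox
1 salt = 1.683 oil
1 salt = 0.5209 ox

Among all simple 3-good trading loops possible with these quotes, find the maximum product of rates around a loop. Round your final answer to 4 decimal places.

ox→salt→oil→ox: 1.822 × 1.683 × 0.3036 = 0.93097
ox→honey→salt→ox: 7.143 × 0.2396 × 0.5209 = 0.89150
Maximum is ox→salt→oil→ox at 0.9310; no arbitrage — every cycle loses value.

0.9310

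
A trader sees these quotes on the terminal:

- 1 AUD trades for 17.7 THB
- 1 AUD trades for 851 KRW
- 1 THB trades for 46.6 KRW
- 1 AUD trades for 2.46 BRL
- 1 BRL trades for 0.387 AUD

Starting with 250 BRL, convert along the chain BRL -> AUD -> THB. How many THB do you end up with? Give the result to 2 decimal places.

250 BRL × 0.387 = 96.75 AUD
96.75 AUD × 17.7 = 1712.475 THB

1712.48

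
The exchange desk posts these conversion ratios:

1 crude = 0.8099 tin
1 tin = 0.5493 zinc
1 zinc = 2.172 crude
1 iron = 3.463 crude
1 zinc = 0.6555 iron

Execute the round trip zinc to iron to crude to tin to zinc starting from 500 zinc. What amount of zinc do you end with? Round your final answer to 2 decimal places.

504.94

500 zinc × 0.6555 = 327.75 iron
327.75 iron × 3.463 = 1134.99825 crude
1134.99825 crude × 0.8099 = 919.235082675 tin
919.235082675 tin × 0.5493 = 504.9358309133775 zinc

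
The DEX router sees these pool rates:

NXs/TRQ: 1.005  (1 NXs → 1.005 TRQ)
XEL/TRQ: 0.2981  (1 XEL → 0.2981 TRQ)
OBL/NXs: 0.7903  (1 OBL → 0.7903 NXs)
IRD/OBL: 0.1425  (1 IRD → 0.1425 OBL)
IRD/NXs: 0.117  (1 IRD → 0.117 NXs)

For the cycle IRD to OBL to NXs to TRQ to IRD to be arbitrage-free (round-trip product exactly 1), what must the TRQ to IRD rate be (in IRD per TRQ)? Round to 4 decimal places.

8.8354

Known legs of the cycle: 0.1425 × 0.7903 × 1.005 = 0.11318083875
For no arbitrage the full-cycle product must be 1, so the missing rate is 1 / 0.11318083875 ≈ 8.835418.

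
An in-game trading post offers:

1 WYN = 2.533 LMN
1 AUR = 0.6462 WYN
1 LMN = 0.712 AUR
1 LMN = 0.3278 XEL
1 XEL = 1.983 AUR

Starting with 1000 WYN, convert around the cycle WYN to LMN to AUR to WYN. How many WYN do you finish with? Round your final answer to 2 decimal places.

1165.42

1000 WYN × 2.533 = 2533 LMN
2533 LMN × 0.712 = 1803.496 AUR
1803.496 AUR × 0.6462 = 1165.4191152 WYN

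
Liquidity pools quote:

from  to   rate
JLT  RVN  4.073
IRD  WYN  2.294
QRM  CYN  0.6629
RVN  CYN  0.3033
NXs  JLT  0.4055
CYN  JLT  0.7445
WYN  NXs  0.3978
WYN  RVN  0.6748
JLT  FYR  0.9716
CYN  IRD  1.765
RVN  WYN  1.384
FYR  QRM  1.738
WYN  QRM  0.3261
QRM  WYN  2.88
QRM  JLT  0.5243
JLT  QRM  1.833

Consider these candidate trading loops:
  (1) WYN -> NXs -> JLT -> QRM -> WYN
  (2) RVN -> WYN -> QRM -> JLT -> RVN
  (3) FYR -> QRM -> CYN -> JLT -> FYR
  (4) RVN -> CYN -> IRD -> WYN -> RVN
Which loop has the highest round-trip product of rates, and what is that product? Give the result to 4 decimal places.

(1) 0.3978 × 0.4055 × 1.833 × 2.88 = 0.85155
(2) 1.384 × 0.3261 × 0.5243 × 4.073 = 0.96379
(3) 1.738 × 0.6629 × 0.7445 × 0.9716 = 0.83339
(4) 0.3033 × 1.765 × 2.294 × 0.6748 = 0.82868
Highest is cycle (2) at 0.9638 (≤1, no arbitrage).

0.9638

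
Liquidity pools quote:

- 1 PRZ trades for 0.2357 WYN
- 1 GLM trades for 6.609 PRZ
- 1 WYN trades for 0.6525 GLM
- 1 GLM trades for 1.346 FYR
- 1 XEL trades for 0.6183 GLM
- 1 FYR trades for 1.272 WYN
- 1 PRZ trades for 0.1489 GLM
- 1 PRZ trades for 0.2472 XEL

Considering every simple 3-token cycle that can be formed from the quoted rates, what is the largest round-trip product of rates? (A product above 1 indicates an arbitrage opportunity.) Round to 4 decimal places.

1.1172

GLM→FYR→WYN→GLM: 1.346 × 1.272 × 0.6525 = 1.11715
GLM→PRZ→WYN→GLM: 6.609 × 0.2357 × 0.6525 = 1.01643
GLM→PRZ→XEL→GLM: 6.609 × 0.2472 × 0.6183 = 1.01014
Maximum is GLM→FYR→WYN→GLM at 1.1172; arbitrage exists.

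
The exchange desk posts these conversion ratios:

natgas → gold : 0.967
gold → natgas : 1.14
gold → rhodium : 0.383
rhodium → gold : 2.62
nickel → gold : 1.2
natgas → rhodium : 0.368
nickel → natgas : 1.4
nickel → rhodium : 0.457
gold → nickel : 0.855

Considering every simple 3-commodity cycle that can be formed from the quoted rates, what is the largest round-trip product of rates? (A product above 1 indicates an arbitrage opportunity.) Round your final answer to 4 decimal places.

1.1575

nickel→natgas→gold→nickel: 1.4 × 0.967 × 0.855 = 1.15750
rhodium→gold→natgas→rhodium: 2.62 × 1.14 × 0.368 = 1.09914
nickel→rhodium→gold→nickel: 0.457 × 2.62 × 0.855 = 1.02373
Maximum is nickel→natgas→gold→nickel at 1.1575; arbitrage exists.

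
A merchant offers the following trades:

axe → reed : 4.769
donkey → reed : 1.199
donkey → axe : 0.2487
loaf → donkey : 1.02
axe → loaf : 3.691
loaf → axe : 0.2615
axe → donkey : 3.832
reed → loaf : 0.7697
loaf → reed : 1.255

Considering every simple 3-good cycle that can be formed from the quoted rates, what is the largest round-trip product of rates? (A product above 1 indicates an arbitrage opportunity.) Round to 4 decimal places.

reed→loaf→axe→reed: 0.7697 × 0.2615 × 4.769 = 0.95989
reed→loaf→donkey→reed: 0.7697 × 1.02 × 1.199 = 0.94133
axe→loaf→donkey→axe: 3.691 × 1.02 × 0.2487 = 0.93631
Maximum is reed→loaf→axe→reed at 0.9599; no arbitrage — every cycle loses value.

0.9599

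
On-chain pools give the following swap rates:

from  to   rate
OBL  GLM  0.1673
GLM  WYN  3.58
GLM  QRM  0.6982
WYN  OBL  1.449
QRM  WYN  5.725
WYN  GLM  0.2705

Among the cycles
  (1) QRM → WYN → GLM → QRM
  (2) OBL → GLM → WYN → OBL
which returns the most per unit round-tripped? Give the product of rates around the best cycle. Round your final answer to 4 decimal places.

1.0812

(1) 5.725 × 0.2705 × 0.6982 = 1.08124
(2) 0.1673 × 3.58 × 1.449 = 0.86786
Highest is cycle (1) at 1.0812 (>1, arbitrage).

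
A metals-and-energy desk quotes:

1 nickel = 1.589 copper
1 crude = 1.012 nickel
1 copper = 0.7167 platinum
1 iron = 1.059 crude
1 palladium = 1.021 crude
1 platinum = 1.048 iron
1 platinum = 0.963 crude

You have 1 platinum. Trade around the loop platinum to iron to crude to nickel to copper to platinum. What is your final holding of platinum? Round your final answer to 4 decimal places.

1.2791

1 platinum × 1.048 = 1.048 iron
1.048 iron × 1.059 = 1.109832 crude
1.109832 crude × 1.012 = 1.123149984 nickel
1.123149984 nickel × 1.589 = 1.784685324576 copper
1.784685324576 copper × 0.7167 = 1.2790839721236192 platinum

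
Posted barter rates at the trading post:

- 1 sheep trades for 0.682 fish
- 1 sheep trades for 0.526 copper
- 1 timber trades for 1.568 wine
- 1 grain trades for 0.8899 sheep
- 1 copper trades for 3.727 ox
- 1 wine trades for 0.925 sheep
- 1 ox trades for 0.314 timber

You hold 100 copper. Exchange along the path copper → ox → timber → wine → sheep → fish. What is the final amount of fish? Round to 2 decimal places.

100 copper × 3.727 = 372.7 ox
372.7 ox × 0.314 = 117.0278 timber
117.0278 timber × 1.568 = 183.4995904 wine
183.4995904 wine × 0.925 = 169.73712112 sheep
169.73712112 sheep × 0.682 = 115.76071660384 fish

115.76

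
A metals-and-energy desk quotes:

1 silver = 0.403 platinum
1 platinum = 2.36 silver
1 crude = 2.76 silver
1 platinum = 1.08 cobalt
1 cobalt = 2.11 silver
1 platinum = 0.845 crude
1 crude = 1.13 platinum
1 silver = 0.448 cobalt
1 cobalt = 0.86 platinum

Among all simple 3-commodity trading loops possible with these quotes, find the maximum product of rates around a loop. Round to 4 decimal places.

0.9399

platinum→crude→silver→platinum: 0.845 × 2.76 × 0.403 = 0.93988
platinum→cobalt→silver→platinum: 1.08 × 2.11 × 0.403 = 0.91836
platinum→silver→cobalt→platinum: 2.36 × 0.448 × 0.86 = 0.90926
Maximum is platinum→crude→silver→platinum at 0.9399; no arbitrage — every cycle loses value.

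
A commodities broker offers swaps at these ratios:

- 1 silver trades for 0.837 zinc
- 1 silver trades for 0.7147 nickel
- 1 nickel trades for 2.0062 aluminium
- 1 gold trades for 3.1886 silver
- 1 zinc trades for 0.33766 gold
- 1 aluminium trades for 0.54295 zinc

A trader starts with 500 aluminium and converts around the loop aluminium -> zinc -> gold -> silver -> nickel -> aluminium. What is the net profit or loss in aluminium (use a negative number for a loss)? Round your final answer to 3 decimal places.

500 aluminium × 0.54295 = 271.475 zinc
271.475 zinc × 0.33766 = 91.6662485 gold
91.6662485 gold × 3.1886 = 292.2869999671 silver
292.2869999671 silver × 0.7147 = 208.89751887648637 nickel
208.89751887648637 nickel × 2.0062 = 419.090202370006955494 aluminium
Net change: 419.090202370006955494 − 500 = -80.909797629993044506 aluminium

-80.910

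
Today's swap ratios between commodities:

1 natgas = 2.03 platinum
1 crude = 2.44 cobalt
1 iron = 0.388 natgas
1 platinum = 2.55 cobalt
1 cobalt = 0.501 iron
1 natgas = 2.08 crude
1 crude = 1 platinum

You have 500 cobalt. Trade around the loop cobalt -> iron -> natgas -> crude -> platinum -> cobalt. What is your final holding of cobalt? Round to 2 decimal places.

500 cobalt × 0.501 = 250.5 iron
250.5 iron × 0.388 = 97.194 natgas
97.194 natgas × 2.08 = 202.16352 crude
202.16352 crude × 1 = 202.16352 platinum
202.16352 platinum × 2.55 = 515.516976 cobalt

515.52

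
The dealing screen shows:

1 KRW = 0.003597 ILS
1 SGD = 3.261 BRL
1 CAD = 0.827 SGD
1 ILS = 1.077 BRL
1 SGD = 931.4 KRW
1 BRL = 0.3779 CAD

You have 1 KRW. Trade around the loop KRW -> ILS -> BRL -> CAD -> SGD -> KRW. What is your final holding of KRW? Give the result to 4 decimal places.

1 KRW × 0.003597 = 0.003597 ILS
0.003597 ILS × 1.077 = 0.003873969 BRL
0.003873969 BRL × 0.3779 = 0.0014639728851 CAD
0.0014639728851 CAD × 0.827 = 0.0012107055759777 SGD
0.0012107055759777 SGD × 931.4 = 1.12765117346562978 KRW

1.1277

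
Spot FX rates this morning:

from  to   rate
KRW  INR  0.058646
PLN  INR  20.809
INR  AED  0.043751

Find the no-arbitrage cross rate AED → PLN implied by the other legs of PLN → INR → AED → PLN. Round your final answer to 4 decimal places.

1.0984

Known legs of the cycle: 20.809 × 0.043751 = 0.910414559
For no arbitrage the full-cycle product must be 1, so the missing rate is 1 / 0.910414559 ≈ 1.098401.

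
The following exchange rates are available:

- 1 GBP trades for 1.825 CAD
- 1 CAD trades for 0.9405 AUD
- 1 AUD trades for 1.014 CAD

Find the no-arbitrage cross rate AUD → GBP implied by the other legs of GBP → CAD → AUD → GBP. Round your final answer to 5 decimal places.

Known legs of the cycle: 1.825 × 0.9405 = 1.7164125
For no arbitrage the full-cycle product must be 1, so the missing rate is 1 / 1.7164125 ≈ 0.5826105.

0.58261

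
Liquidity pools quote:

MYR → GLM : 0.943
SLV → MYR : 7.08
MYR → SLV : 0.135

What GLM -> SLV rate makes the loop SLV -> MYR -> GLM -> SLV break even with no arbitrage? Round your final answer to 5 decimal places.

0.14978

Known legs of the cycle: 7.08 × 0.943 = 6.67644
For no arbitrage the full-cycle product must be 1, so the missing rate is 1 / 6.67644 ≈ 0.1497804.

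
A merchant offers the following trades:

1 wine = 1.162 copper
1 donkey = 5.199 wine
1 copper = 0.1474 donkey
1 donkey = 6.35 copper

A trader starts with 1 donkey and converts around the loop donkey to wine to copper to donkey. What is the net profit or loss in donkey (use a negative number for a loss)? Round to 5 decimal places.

-0.10952

1 donkey × 5.199 = 5.199 wine
5.199 wine × 1.162 = 6.041238 copper
6.041238 copper × 0.1474 = 0.8904784812 donkey
Net change: 0.8904784812 − 1 = -0.1095215188 donkey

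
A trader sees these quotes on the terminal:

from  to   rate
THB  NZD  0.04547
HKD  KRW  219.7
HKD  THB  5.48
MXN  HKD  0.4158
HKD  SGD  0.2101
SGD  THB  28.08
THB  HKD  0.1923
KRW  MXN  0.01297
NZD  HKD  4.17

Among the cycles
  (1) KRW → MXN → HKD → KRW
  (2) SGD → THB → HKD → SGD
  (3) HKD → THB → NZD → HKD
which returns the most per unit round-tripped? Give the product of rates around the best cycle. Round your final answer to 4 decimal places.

(1) 0.01297 × 0.4158 × 219.7 = 1.18483
(2) 28.08 × 0.1923 × 0.2101 = 1.13449
(3) 5.48 × 0.04547 × 4.17 = 1.03906
Highest is cycle (1) at 1.1848 (>1, arbitrage).

1.1848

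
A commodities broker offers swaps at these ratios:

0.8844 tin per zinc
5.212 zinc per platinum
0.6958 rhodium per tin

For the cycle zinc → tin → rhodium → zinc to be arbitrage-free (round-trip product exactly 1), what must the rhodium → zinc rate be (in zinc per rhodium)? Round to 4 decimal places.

1.6251

Known legs of the cycle: 0.8844 × 0.6958 = 0.61536552
For no arbitrage the full-cycle product must be 1, so the missing rate is 1 / 0.61536552 ≈ 1.625050.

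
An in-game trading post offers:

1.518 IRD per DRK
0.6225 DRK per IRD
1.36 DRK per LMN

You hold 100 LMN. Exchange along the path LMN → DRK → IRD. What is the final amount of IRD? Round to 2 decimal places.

100 LMN × 1.36 = 136 DRK
136 DRK × 1.518 = 206.448 IRD

206.45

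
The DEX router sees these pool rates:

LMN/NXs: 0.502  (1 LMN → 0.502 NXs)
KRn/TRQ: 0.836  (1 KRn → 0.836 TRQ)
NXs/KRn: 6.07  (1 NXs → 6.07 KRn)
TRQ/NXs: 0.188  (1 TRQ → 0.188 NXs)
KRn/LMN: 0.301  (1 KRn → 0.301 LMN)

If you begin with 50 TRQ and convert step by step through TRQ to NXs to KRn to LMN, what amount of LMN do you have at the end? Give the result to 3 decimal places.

17.174

50 TRQ × 0.188 = 9.4 NXs
9.4 NXs × 6.07 = 57.058 KRn
57.058 KRn × 0.301 = 17.174458 LMN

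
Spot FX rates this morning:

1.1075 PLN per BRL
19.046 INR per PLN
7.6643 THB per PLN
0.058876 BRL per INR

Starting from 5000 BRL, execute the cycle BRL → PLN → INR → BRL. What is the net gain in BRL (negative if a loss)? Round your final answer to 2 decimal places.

1209.49

5000 BRL × 1.1075 = 5537.5 PLN
5537.5 PLN × 19.046 = 105467.225 INR
105467.225 INR × 0.058876 = 6209.4883391 BRL
Net change: 6209.4883391 − 5000 = 1209.4883391 BRL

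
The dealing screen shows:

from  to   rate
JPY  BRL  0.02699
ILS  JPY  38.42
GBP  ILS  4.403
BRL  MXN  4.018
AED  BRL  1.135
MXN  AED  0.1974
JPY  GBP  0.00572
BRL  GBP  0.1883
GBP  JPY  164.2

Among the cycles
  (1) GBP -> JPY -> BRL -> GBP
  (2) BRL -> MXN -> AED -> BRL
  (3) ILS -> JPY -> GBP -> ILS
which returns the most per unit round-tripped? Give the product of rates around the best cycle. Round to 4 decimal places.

(1) 164.2 × 0.02699 × 0.1883 = 0.83450
(2) 4.018 × 0.1974 × 1.135 = 0.90023
(3) 38.42 × 0.00572 × 4.403 = 0.96761
Highest is cycle (3) at 0.9676 (≤1, no arbitrage).

0.9676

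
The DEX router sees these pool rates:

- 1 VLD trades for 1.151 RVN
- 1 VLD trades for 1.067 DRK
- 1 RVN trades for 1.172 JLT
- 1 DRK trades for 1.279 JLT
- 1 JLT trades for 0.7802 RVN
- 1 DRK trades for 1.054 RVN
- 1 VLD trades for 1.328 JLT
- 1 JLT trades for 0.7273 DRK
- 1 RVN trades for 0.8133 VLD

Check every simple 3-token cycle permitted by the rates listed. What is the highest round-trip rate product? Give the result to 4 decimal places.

0.9147

DRK→RVN→VLD→DRK: 1.054 × 0.8133 × 1.067 = 0.91465
DRK→RVN→JLT→DRK: 1.054 × 1.172 × 0.7273 = 0.89842
VLD→JLT→RVN→VLD: 1.328 × 0.7802 × 0.8133 = 0.84266
Maximum is DRK→RVN→VLD→DRK at 0.9147; no arbitrage — every cycle loses value.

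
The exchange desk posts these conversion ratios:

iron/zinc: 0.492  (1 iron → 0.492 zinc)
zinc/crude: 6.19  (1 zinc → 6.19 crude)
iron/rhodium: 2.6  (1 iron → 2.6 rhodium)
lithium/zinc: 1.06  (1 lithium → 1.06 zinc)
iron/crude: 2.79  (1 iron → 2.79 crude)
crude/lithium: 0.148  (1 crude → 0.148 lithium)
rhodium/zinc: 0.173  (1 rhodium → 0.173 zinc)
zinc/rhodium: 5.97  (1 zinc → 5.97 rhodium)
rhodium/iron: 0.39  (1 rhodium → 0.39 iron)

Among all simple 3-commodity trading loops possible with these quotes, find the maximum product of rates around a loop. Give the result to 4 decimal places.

iron→zinc→rhodium→iron: 0.492 × 5.97 × 0.39 = 1.14552
lithium→zinc→crude→lithium: 1.06 × 6.19 × 0.148 = 0.97109
Maximum is iron→zinc→rhodium→iron at 1.1455; arbitrage exists.

1.1455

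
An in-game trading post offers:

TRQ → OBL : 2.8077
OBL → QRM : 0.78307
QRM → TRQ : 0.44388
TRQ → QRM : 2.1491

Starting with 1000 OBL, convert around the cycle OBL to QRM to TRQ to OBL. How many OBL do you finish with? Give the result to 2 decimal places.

975.93

1000 OBL × 0.78307 = 783.07 QRM
783.07 QRM × 0.44388 = 347.5891116 TRQ
347.5891116 TRQ × 2.8077 = 975.92594863932 OBL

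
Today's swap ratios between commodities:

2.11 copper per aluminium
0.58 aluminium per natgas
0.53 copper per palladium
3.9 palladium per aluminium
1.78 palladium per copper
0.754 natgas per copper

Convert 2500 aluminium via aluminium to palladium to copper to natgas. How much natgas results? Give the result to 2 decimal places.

2500 aluminium × 3.9 = 9750 palladium
9750 palladium × 0.53 = 5167.5 copper
5167.5 copper × 0.754 = 3896.295 natgas

3896.30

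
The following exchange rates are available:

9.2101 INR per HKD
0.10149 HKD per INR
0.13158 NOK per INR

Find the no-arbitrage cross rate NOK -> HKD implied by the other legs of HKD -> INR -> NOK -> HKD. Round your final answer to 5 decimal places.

Known legs of the cycle: 9.2101 × 0.13158 = 1.211864958
For no arbitrage the full-cycle product must be 1, so the missing rate is 1 / 1.211864958 ≈ 0.8251744.

0.82517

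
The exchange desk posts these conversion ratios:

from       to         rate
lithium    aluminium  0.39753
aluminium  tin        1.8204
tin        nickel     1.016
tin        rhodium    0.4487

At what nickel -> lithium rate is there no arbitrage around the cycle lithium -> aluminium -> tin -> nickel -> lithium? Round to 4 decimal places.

Known legs of the cycle: 0.39753 × 1.8204 × 1.016 = 0.735242229792
For no arbitrage the full-cycle product must be 1, so the missing rate is 1 / 0.735242229792 ≈ 1.360096.

1.3601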